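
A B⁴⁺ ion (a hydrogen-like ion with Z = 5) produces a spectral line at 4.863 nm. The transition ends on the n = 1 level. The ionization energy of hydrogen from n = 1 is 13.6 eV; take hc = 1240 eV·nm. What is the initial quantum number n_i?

n_i = 2

The photon energy is ΔE = hc/λ = 1240 / 4.863 = 255.0 eV.
With Z = 5, ΔE = 340.0 × (1/n_f² − 1/n_i²), so 1/n_f² − 1/n_i² = 0.7500.
With n_f = 1: 1/n_i² = 1/1 − 0.7500 = 0.2500, so n_i ≈ 2.00.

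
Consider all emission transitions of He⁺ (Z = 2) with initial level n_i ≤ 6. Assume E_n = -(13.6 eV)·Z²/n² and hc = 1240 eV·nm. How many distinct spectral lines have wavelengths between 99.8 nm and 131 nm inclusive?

3

Enumerate all n_i → n_f pairs with 1 ≤ n_f < n_i ≤ 6 and compute λ = 1240 / [13.6·4·(1/n_f² − 1/n_i²)].
Lines falling in [99.8, 131] nm: 6→2 (102.6 nm), 5→2 (108.5 nm), 4→2 (121.6 nm).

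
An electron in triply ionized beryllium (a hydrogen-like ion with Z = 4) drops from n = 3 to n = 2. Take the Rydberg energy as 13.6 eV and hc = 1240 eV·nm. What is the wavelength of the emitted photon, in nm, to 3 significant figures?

For Z = 4 the level energies scale as Z², so the effective Rydberg energy is 13.6 × 16 = 217.6 eV.
ΔE = 217.6 × (1/2² − 1/3²) = 217.6 × 0.1389 = 30.22 eV.
λ = hc/ΔE = 1240 / 30.22 = 41.0 nm.

41.0 nm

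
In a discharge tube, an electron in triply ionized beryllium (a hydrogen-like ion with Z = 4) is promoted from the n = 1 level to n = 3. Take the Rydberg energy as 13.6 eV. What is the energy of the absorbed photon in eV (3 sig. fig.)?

The Bohr energies scale as Z², so for Z = 4: E_n = −217.6/n² eV.
E_3 = −217.6/9 = −24.18 eV and E_1 = −217.6/1 = −217.6 eV.
The photon energy is |E_3 − E_1| = 193 eV.

193 eV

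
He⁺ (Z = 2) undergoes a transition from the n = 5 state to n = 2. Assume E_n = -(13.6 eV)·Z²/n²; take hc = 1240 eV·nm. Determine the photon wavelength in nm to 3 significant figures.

109 nm

For Z = 2 the level energies scale as Z², so the effective Rydberg energy is 13.6 × 4 = 54.40 eV.
ΔE = 54.40 × (1/2² − 1/5²) = 54.40 × 0.2100 = 11.42 eV.
λ = hc/ΔE = 1240 / 11.42 = 109 nm.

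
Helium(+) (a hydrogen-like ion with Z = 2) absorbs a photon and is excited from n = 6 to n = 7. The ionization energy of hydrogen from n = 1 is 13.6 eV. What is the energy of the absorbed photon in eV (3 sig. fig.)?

0.401 eV

The Bohr energies scale as Z², so for Z = 2: E_n = −54.40/n² eV.
E_7 = −54.40/49 = −1.110 eV and E_6 = −54.40/36 = −1.511 eV.
The photon energy is |E_7 − E_6| = 0.401 eV.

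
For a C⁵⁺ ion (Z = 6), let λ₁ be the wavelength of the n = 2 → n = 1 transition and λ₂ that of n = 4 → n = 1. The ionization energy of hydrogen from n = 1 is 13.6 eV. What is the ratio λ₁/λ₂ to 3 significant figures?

λ ∝ 1/ΔE ∝ 1/(1/n_f² − 1/n_i²), and the Z² and hc factors cancel in the ratio.
λ₁/λ₂ = (1/1² − 1/4²)/(1/1² − 1/2²) = 0.9375/0.7500 = 1.25.

1.25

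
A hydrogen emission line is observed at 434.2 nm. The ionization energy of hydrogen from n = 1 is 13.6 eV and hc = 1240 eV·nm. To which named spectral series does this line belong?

Balmer

ΔE = 1240/434.2 = 2.856 eV.
This matches 13.6 × (1/2² − 1/5²), so n_f = 2: the Balmer series.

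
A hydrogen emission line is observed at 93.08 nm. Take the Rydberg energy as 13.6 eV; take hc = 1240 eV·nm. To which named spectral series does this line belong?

ΔE = 1240/93.08 = 13.32 eV.
This matches 13.6 × (1/1² − 1/7²), so n_f = 1: the Lyman series.

Lyman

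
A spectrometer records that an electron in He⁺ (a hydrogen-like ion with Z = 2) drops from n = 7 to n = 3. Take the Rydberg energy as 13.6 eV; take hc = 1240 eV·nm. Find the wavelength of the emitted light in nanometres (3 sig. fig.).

For Z = 2 the level energies scale as Z², so the effective Rydberg energy is 13.6 × 4 = 54.40 eV.
ΔE = 54.40 × (1/3² − 1/7²) = 54.40 × 0.09070 = 4.934 eV.
λ = hc/ΔE = 1240 / 4.934 = 251 nm.

251 nm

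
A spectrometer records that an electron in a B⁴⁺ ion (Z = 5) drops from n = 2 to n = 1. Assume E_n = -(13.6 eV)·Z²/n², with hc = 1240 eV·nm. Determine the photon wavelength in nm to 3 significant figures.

For Z = 5 the level energies scale as Z², so the effective Rydberg energy is 13.6 × 25 = 340.0 eV.
ΔE = 340.0 × (1/1² − 1/2²) = 340.0 × 0.7500 = 255.0 eV.
λ = hc/ΔE = 1240 / 255.0 = 4.86 nm.

4.86 nm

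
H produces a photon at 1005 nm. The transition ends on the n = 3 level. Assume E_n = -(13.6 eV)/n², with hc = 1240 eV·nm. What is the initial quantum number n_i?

The photon energy is ΔE = hc/λ = 1240 / 1005 = 1.234 eV.
With Z = 1, ΔE = 13.60 × (1/n_f² − 1/n_i²), so 1/n_f² − 1/n_i² = 0.09072.
With n_f = 3: 1/n_i² = 1/9 − 0.09072 = 0.02039, so n_i ≈ 7.00.

n_i = 7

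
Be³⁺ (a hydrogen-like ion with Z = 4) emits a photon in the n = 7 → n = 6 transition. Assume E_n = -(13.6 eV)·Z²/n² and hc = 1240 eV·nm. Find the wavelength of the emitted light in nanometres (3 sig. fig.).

For Z = 4 the level energies scale as Z², so the effective Rydberg energy is 13.6 × 16 = 217.6 eV.
ΔE = 217.6 × (1/6² − 1/7²) = 217.6 × 0.007370 = 1.604 eV.
λ = hc/ΔE = 1240 / 1.604 = 773 nm.

773 nm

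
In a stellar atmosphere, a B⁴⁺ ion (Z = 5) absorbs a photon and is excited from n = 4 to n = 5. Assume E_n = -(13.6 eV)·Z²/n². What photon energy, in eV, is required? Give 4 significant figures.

7.650 eV

The Bohr energies scale as Z², so for Z = 5: E_n = −340.0/n² eV.
E_5 = −340.0/25 = −13.60 eV and E_4 = −340.0/16 = −21.25 eV.
The photon energy is |E_5 − E_4| = 7.650 eV.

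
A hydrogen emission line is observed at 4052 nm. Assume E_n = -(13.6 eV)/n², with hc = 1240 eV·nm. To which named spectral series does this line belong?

Brackett

ΔE = 1240/4052 = 0.3060 eV.
This matches 13.6 × (1/4² − 1/5²), so n_f = 4: the Brackett series.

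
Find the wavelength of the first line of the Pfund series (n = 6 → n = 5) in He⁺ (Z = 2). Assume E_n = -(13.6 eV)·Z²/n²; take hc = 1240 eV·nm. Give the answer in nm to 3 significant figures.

The Pfund series terminates on n_f = 5; the first line has n_i = 5+1 = 6.
ΔE = 54.40 × (1/5² − 1/6²) = 0.6649 eV.
λ = 1240 / 0.6649 = 1860 nm.

1860 nm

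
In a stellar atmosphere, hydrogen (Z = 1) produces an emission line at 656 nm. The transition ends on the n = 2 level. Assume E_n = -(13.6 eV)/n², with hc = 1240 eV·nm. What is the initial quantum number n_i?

The photon energy is ΔE = hc/λ = 1240 / 656 = 1.890 eV.
With Z = 1, ΔE = 13.60 × (1/n_f² − 1/n_i²), so 1/n_f² − 1/n_i² = 0.1390.
With n_f = 2: 1/n_i² = 1/4 − 0.1390 = 0.1110, so n_i ≈ 3.00.

n_i = 3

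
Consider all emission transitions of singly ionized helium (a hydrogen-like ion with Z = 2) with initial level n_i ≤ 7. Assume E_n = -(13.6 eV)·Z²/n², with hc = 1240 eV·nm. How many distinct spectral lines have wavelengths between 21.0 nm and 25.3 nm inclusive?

Enumerate all n_i → n_f pairs with 1 ≤ n_f < n_i ≤ 7 and compute λ = 1240 / [13.6·4·(1/n_f² − 1/n_i²)].
Lines falling in [21.0, 25.3] nm: 7→1 (23.27 nm), 6→1 (23.45 nm), 5→1 (23.74 nm), 4→1 (24.31 nm).

4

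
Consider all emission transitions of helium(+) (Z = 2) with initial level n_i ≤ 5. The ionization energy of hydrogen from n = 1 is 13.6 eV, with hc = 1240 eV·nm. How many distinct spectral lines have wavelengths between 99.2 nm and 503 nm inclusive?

Enumerate all n_i → n_f pairs with 1 ≤ n_f < n_i ≤ 5 and compute λ = 1240 / [13.6·4·(1/n_f² − 1/n_i²)].
Lines falling in [99.2, 503] nm: 5→2 (108.5 nm), 4→2 (121.6 nm), 3→2 (164.1 nm), 5→3 (320.5 nm), 4→3 (468.9 nm).

5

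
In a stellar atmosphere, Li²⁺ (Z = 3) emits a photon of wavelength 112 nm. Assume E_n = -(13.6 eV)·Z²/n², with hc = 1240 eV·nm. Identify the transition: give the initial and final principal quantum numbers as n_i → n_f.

n_i = 7, n_f = 3

The photon energy is ΔE = hc/λ = 1240 / 112 = 11.07 eV.
With Z = 3, ΔE = 122.4 × (1/n_f² − 1/n_i²), so 1/n_f² − 1/n_i² = 0.09045.
Trying n_f = 3 gives 1/n_i² = 0.02066, i.e. n_i ≈ 7; this pair matches.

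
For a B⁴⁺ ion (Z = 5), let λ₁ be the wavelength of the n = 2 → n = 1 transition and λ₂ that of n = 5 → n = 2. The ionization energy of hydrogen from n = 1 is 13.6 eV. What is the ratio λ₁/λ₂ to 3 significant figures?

λ ∝ 1/ΔE ∝ 1/(1/n_f² − 1/n_i²), and the Z² and hc factors cancel in the ratio.
λ₁/λ₂ = (1/2² − 1/5²)/(1/1² − 1/2²) = 0.2100/0.7500 = 0.280.

0.280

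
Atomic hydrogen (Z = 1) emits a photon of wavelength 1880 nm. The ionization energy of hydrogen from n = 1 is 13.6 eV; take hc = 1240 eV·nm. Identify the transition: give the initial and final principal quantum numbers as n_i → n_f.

The photon energy is ΔE = hc/λ = 1240 / 1880 = 0.6596 eV.
With Z = 1, ΔE = 13.60 × (1/n_f² − 1/n_i²), so 1/n_f² − 1/n_i² = 0.04850.
Trying n_f = 3 gives 1/n_i² = 0.06261, i.e. n_i ≈ 4; this pair matches.

n_i = 4, n_f = 3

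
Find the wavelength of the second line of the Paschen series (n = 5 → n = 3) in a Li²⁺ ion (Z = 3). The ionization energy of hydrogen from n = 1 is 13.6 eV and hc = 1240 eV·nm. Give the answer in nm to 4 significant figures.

142.5 nm

The Paschen series terminates on n_f = 3; the second line has n_i = 3+2 = 5.
ΔE = 122.4 × (1/3² − 1/5²) = 8.704 eV.
λ = 1240 / 8.704 = 142.5 nm.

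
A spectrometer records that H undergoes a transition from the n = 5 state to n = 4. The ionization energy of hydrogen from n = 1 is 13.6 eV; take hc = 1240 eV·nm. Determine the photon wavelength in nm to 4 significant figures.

ΔE = 13.60 × (1/4² − 1/5²) = 13.60 × 0.02250 = 0.3060 eV.
λ = hc/ΔE = 1240 / 0.3060 = 4052 nm.

4052 nm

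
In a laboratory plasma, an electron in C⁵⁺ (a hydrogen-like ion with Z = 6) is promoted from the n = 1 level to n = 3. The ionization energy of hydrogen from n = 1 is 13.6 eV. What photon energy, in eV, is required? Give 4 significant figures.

The Bohr energies scale as Z², so for Z = 6: E_n = −489.6/n² eV.
E_3 = −489.6/9 = −54.40 eV and E_1 = −489.6/1 = −489.6 eV.
The photon energy is |E_3 − E_1| = 435.2 eV.

435.2 eV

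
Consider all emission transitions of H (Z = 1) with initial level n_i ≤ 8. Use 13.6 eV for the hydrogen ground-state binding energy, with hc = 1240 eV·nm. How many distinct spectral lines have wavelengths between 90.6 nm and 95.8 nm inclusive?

4

Enumerate all n_i → n_f pairs with 1 ≤ n_f < n_i ≤ 8 and compute λ = 1240 / [13.6·1·(1/n_f² − 1/n_i²)].
Lines falling in [90.6, 95.8] nm: 8→1 (92.62 nm), 7→1 (93.08 nm), 6→1 (93.78 nm), 5→1 (94.98 nm).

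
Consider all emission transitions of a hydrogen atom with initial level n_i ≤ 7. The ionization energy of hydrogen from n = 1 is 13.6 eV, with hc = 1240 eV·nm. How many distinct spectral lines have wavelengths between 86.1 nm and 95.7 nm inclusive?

Enumerate all n_i → n_f pairs with 1 ≤ n_f < n_i ≤ 7 and compute λ = 1240 / [13.6·1·(1/n_f² − 1/n_i²)].
Lines falling in [86.1, 95.7] nm: 7→1 (93.08 nm), 6→1 (93.78 nm), 5→1 (94.98 nm).

3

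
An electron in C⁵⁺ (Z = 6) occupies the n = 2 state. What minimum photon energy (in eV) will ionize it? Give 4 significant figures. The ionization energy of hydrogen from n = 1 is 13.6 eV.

122.4 eV

E_n = −13.6 Z²/n² = −489.6/n² eV for Z = 6.
E_2 = −489.6/4 = −122.4 eV, so ionization (to E = 0) requires 122.4 eV.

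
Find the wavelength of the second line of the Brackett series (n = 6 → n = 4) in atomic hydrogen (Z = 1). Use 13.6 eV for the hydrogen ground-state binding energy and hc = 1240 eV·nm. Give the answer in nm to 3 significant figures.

2630 nm

The Brackett series terminates on n_f = 4; the second line has n_i = 4+2 = 6.
ΔE = 13.60 × (1/4² − 1/6²) = 0.4722 eV.
λ = 1240 / 0.4722 = 2630 nm.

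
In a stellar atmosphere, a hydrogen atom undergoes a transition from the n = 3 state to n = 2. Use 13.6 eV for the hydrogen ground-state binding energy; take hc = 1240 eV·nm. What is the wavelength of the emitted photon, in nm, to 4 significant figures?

ΔE = 13.60 × (1/2² − 1/3²) = 13.60 × 0.1389 = 1.889 eV.
λ = hc/ΔE = 1240 / 1.889 = 656.5 nm.

656.5 nm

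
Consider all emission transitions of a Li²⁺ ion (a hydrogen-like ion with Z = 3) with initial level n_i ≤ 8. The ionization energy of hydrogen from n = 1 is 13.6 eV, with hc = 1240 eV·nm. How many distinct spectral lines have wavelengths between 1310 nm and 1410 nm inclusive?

1

Enumerate all n_i → n_f pairs with 1 ≤ n_f < n_i ≤ 8 and compute λ = 1240 / [13.6·9·(1/n_f² − 1/n_i²)].
Lines falling in [1310, 1410] nm: 7→6 (1375 nm).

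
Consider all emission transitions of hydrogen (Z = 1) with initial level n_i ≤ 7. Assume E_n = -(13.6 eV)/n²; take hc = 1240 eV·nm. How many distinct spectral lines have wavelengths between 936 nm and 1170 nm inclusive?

Enumerate all n_i → n_f pairs with 1 ≤ n_f < n_i ≤ 7 and compute λ = 1240 / [13.6·1·(1/n_f² − 1/n_i²)].
Lines falling in [936, 1170] nm: 7→3 (1005 nm), 6→3 (1094 nm).

2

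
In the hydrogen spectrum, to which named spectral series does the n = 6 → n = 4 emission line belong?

Brackett

The series is set by the lower level: n_f = 4 is the Brackett series.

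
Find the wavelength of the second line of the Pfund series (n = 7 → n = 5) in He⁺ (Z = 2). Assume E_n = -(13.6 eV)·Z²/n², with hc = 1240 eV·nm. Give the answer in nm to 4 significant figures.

1163 nm

The Pfund series terminates on n_f = 5; the second line has n_i = 5+2 = 7.
ΔE = 54.40 × (1/5² − 1/7²) = 1.066 eV.
λ = 1240 / 1.066 = 1163 nm.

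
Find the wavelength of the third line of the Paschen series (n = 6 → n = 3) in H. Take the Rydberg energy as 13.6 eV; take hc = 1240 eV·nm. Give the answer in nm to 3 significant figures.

The Paschen series terminates on n_f = 3; the third line has n_i = 3+3 = 6.
ΔE = 13.60 × (1/3² − 1/6²) = 1.133 eV.
λ = 1240 / 1.133 = 1090 nm.

1090 nm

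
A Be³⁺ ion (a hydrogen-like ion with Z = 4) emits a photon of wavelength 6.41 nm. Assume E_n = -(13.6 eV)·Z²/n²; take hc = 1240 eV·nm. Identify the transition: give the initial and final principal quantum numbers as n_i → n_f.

n_i = 3, n_f = 1

The photon energy is ΔE = hc/λ = 1240 / 6.41 = 193.4 eV.
With Z = 4, ΔE = 217.6 × (1/n_f² − 1/n_i²), so 1/n_f² − 1/n_i² = 0.8890.
Trying n_f = 1 gives 1/n_i² = 0.1110, i.e. n_i ≈ 3; this pair matches.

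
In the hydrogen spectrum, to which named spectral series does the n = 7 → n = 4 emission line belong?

The series is set by the lower level: n_f = 4 is the Brackett series.

Brackett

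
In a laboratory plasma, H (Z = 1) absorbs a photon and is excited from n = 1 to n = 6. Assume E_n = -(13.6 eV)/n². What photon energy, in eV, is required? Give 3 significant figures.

13.2 eV

E_6 = −13.60/36 = −0.3778 eV and E_1 = −13.60/1 = −13.60 eV.
The photon energy is |E_6 − E_1| = 13.2 eV.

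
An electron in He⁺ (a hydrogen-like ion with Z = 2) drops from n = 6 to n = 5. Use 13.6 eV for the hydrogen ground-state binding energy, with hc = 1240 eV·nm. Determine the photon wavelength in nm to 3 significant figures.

1860 nm

For Z = 2 the level energies scale as Z², so the effective Rydberg energy is 13.6 × 4 = 54.40 eV.
ΔE = 54.40 × (1/5² − 1/6²) = 54.40 × 0.01222 = 0.6649 eV.
λ = hc/ΔE = 1240 / 0.6649 = 1860 nm.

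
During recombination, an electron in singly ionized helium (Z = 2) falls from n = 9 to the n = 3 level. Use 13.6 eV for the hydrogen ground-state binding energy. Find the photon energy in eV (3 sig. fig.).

5.37 eV

The Bohr energies scale as Z², so for Z = 2: E_n = −54.40/n² eV.
E_9 = −54.40/81 = −0.6716 eV and E_3 = −54.40/9 = −6.044 eV.
The photon energy is |E_9 − E_3| = 5.37 eV.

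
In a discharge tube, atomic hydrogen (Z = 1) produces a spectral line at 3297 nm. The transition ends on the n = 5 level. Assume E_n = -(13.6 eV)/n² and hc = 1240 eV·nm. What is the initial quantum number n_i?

The photon energy is ΔE = hc/λ = 1240 / 3297 = 0.3761 eV.
With Z = 1, ΔE = 13.60 × (1/n_f² − 1/n_i²), so 1/n_f² − 1/n_i² = 0.02765.
With n_f = 5: 1/n_i² = 1/25 − 0.02765 = 0.01235, so n_i ≈ 9.00.

n_i = 9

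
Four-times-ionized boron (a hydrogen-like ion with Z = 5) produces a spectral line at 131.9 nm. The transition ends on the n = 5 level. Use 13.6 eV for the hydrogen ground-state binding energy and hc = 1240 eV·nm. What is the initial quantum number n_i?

The photon energy is ΔE = hc/λ = 1240 / 131.9 = 9.401 eV.
With Z = 5, ΔE = 340.0 × (1/n_f² − 1/n_i²), so 1/n_f² − 1/n_i² = 0.02765.
With n_f = 5: 1/n_i² = 1/25 − 0.02765 = 0.01235, so n_i ≈ 9.00.

n_i = 9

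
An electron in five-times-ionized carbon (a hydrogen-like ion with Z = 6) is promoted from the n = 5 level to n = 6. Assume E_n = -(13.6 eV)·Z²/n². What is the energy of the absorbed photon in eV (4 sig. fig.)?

5.984 eV

The Bohr energies scale as Z², so for Z = 6: E_n = −489.6/n² eV.
E_6 = −489.6/36 = −13.60 eV and E_5 = −489.6/25 = −19.58 eV.
The photon energy is |E_6 − E_5| = 5.984 eV.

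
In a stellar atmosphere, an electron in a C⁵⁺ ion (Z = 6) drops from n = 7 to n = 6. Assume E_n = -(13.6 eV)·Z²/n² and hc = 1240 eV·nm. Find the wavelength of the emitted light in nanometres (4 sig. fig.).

For Z = 6 the level energies scale as Z², so the effective Rydberg energy is 13.6 × 36 = 489.6 eV.
ΔE = 489.6 × (1/6² − 1/7²) = 489.6 × 0.007370 = 3.608 eV.
λ = hc/ΔE = 1240 / 3.608 = 343.7 nm.

343.7 nm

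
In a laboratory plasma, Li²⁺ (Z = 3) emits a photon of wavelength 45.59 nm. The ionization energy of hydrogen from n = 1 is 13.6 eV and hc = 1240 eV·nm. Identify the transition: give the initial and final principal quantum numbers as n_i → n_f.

n_i = 6, n_f = 2

The photon energy is ΔE = hc/λ = 1240 / 45.59 = 27.20 eV.
With Z = 3, ΔE = 122.4 × (1/n_f² − 1/n_i²), so 1/n_f² − 1/n_i² = 0.2222.
Trying n_f = 2 gives 1/n_i² = 0.02779, i.e. n_i ≈ 6; this pair matches.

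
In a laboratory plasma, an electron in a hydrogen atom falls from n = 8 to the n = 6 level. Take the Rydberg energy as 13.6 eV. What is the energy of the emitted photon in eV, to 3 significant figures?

0.165 eV

E_8 = −13.60/64 = −0.2125 eV and E_6 = −13.60/36 = −0.3778 eV.
The photon energy is |E_8 − E_6| = 0.165 eV.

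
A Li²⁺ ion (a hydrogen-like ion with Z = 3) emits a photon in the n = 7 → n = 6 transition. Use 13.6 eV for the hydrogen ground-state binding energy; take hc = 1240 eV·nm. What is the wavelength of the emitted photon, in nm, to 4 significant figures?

For Z = 3 the level energies scale as Z², so the effective Rydberg energy is 13.6 × 9 = 122.4 eV.
ΔE = 122.4 × (1/6² − 1/7²) = 122.4 × 0.007370 = 0.9020 eV.
λ = hc/ΔE = 1240 / 0.9020 = 1375 nm.

1375 nm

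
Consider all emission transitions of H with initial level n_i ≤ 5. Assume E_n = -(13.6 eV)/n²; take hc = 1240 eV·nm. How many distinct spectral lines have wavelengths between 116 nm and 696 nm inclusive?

4

Enumerate all n_i → n_f pairs with 1 ≤ n_f < n_i ≤ 5 and compute λ = 1240 / [13.6·1·(1/n_f² − 1/n_i²)].
Lines falling in [116, 696] nm: 2→1 (121.6 nm), 5→2 (434.2 nm), 4→2 (486.3 nm), 3→2 (656.5 nm).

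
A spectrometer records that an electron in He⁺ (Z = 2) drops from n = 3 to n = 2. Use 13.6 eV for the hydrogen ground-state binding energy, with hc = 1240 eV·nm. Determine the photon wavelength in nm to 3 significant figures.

164 nm

For Z = 2 the level energies scale as Z², so the effective Rydberg energy is 13.6 × 4 = 54.40 eV.
ΔE = 54.40 × (1/2² − 1/3²) = 54.40 × 0.1389 = 7.556 eV.
λ = hc/ΔE = 1240 / 7.556 = 164 nm.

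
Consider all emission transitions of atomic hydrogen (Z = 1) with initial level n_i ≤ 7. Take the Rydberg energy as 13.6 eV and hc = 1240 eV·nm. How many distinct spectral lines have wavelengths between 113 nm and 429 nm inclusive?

3

Enumerate all n_i → n_f pairs with 1 ≤ n_f < n_i ≤ 7 and compute λ = 1240 / [13.6·1·(1/n_f² − 1/n_i²)].
Lines falling in [113, 429] nm: 2→1 (121.6 nm), 7→2 (397.1 nm), 6→2 (410.3 nm).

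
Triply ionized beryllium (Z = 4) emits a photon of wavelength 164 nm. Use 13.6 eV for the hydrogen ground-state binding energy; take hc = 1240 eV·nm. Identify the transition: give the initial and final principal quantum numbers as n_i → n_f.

n_i = 6, n_f = 4

The photon energy is ΔE = hc/λ = 1240 / 164 = 7.561 eV.
With Z = 4, ΔE = 217.6 × (1/n_f² − 1/n_i²), so 1/n_f² − 1/n_i² = 0.03475.
Trying n_f = 4 gives 1/n_i² = 0.02775, i.e. n_i ≈ 6; this pair matches.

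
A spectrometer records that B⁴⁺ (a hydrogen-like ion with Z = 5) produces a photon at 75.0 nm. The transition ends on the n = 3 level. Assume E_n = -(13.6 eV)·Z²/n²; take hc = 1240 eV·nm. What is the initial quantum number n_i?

n_i = 4

The photon energy is ΔE = hc/λ = 1240 / 75.0 = 16.53 eV.
With Z = 5, ΔE = 340.0 × (1/n_f² − 1/n_i²), so 1/n_f² − 1/n_i² = 0.04863.
With n_f = 3: 1/n_i² = 1/9 − 0.04863 = 0.06248, so n_i ≈ 4.00.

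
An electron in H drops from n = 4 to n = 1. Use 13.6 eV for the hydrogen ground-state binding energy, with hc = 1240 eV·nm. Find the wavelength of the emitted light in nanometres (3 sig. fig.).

97.3 nm

ΔE = 13.60 × (1/1² − 1/4²) = 13.60 × 0.9375 = 12.75 eV.
λ = hc/ΔE = 1240 / 12.75 = 97.3 nm.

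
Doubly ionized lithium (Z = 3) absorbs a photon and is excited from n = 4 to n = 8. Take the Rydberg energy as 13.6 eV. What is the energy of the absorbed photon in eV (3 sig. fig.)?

The Bohr energies scale as Z², so for Z = 3: E_n = −122.4/n² eV.
E_8 = −122.4/64 = −1.913 eV and E_4 = −122.4/16 = −7.650 eV.
The photon energy is |E_8 − E_4| = 5.74 eV.

5.74 eV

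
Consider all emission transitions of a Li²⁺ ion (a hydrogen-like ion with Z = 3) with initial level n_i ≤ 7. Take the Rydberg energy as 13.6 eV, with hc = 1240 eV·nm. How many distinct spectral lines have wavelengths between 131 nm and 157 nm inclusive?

1

Enumerate all n_i → n_f pairs with 1 ≤ n_f < n_i ≤ 7 and compute λ = 1240 / [13.6·9·(1/n_f² − 1/n_i²)].
Lines falling in [131, 157] nm: 5→3 (142.5 nm).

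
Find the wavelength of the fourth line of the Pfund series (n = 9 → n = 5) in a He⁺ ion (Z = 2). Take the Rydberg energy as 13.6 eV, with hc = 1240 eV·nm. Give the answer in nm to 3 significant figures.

824 nm

The Pfund series terminates on n_f = 5; the fourth line has n_i = 5+4 = 9.
ΔE = 54.40 × (1/5² − 1/9²) = 1.504 eV.
λ = 1240 / 1.504 = 824 nm.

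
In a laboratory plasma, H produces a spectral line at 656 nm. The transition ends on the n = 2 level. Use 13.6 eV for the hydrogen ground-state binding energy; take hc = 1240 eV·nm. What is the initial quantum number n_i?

n_i = 3

The photon energy is ΔE = hc/λ = 1240 / 656 = 1.890 eV.
With Z = 1, ΔE = 13.60 × (1/n_f² − 1/n_i²), so 1/n_f² − 1/n_i² = 0.1390.
With n_f = 2: 1/n_i² = 1/4 − 0.1390 = 0.1110, so n_i ≈ 3.00.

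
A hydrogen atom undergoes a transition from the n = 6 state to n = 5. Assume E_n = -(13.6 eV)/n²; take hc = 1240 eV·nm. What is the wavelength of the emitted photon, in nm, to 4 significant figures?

ΔE = 13.60 × (1/5² − 1/6²) = 13.60 × 0.01222 = 0.1662 eV.
λ = hc/ΔE = 1240 / 0.1662 = 7460 nm.
This line belongs to the Pfund series.

7460 nm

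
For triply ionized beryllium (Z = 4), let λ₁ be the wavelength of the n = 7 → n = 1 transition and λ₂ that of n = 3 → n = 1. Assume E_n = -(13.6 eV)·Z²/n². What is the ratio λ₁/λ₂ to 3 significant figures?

0.907

λ ∝ 1/ΔE ∝ 1/(1/n_f² − 1/n_i²), and the Z² and hc factors cancel in the ratio.
λ₁/λ₂ = (1/1² − 1/3²)/(1/1² − 1/7²) = 0.8889/0.9796 = 0.907.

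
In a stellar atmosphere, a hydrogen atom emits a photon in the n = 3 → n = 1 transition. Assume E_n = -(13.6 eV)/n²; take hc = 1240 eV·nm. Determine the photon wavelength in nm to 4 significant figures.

102.6 nm

ΔE = 13.60 × (1/1² − 1/3²) = 13.60 × 0.8889 = 12.09 eV.
λ = hc/ΔE = 1240 / 12.09 = 102.6 nm.
This line belongs to the Lyman series.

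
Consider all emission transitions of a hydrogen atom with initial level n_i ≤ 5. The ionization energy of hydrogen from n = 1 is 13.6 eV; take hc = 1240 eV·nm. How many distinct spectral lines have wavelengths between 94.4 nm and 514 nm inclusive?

6

Enumerate all n_i → n_f pairs with 1 ≤ n_f < n_i ≤ 5 and compute λ = 1240 / [13.6·1·(1/n_f² − 1/n_i²)].
Lines falling in [94.4, 514] nm: 5→1 (94.98 nm), 4→1 (97.25 nm), 3→1 (102.6 nm), 2→1 (121.6 nm), 5→2 (434.2 nm), 4→2 (486.3 nm).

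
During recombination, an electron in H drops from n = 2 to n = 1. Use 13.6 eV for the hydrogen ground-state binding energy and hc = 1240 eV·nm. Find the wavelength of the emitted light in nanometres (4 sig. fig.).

ΔE = 13.60 × (1/1² − 1/2²) = 13.60 × 0.7500 = 10.20 eV.
λ = hc/ΔE = 1240 / 10.20 = 121.6 nm.
This line belongs to the Lyman series.

121.6 nm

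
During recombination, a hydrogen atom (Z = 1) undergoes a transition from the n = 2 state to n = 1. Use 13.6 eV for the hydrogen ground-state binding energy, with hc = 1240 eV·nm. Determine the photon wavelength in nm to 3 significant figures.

ΔE = 13.60 × (1/1² − 1/2²) = 13.60 × 0.7500 = 10.20 eV.
λ = hc/ΔE = 1240 / 10.20 = 122 nm.
This line belongs to the Lyman series.

122 nm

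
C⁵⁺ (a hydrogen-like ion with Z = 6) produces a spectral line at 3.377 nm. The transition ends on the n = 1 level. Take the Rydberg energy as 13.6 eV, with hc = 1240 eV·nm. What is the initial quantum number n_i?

n_i = 2

The photon energy is ΔE = hc/λ = 1240 / 3.377 = 367.2 eV.
With Z = 6, ΔE = 489.6 × (1/n_f² − 1/n_i²), so 1/n_f² − 1/n_i² = 0.7500.
With n_f = 1: 1/n_i² = 1/1 − 0.7500 = 0.2500, so n_i ≈ 2.00.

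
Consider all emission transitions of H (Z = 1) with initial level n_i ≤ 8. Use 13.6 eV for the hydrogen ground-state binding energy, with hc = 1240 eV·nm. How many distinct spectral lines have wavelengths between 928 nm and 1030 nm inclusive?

2

Enumerate all n_i → n_f pairs with 1 ≤ n_f < n_i ≤ 8 and compute λ = 1240 / [13.6·1·(1/n_f² − 1/n_i²)].
Lines falling in [928, 1030] nm: 8→3 (954.9 nm), 7→3 (1005 nm).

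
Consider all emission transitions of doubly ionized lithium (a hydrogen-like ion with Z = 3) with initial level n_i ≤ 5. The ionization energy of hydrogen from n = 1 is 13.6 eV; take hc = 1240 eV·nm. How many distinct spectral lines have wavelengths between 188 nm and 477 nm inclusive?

2

Enumerate all n_i → n_f pairs with 1 ≤ n_f < n_i ≤ 5 and compute λ = 1240 / [13.6·9·(1/n_f² − 1/n_i²)].
Lines falling in [188, 477] nm: 4→3 (208.4 nm), 5→4 (450.3 nm).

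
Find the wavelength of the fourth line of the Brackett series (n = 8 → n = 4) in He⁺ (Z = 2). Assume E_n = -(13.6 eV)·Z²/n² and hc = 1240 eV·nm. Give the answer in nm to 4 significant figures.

The Brackett series terminates on n_f = 4; the fourth line has n_i = 4+4 = 8.
ΔE = 54.40 × (1/4² − 1/8²) = 2.550 eV.
λ = 1240 / 2.550 = 486.3 nm.

486.3 nm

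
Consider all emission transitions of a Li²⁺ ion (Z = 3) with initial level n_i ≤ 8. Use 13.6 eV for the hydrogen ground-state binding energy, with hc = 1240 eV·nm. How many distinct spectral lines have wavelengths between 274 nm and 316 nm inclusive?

Enumerate all n_i → n_f pairs with 1 ≤ n_f < n_i ≤ 8 and compute λ = 1240 / [13.6·9·(1/n_f² − 1/n_i²)].
Lines falling in [274, 316] nm: 6→4 (291.8 nm).

1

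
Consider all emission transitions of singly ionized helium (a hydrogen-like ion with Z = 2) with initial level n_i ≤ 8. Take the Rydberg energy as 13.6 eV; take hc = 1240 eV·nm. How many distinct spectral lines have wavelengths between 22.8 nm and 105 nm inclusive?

10

Enumerate all n_i → n_f pairs with 1 ≤ n_f < n_i ≤ 8 and compute λ = 1240 / [13.6·4·(1/n_f² − 1/n_i²)].
Lines falling in [22.8, 105] nm: 8→1 (23.16 nm), 7→1 (23.27 nm), 6→1 (23.45 nm), 5→1 (23.74 nm), 4→1 (24.31 nm), 3→1 (25.64 nm), 2→1 (30.39 nm), 8→2 (97.25 nm), 7→2 (99.28 nm), 6→2 (102.6 nm).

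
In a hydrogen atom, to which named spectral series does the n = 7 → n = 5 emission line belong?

The series is set by the lower level: n_f = 5 is the Pfund series.

Pfund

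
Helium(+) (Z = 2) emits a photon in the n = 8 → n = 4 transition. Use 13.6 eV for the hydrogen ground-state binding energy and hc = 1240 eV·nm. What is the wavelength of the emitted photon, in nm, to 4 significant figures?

For Z = 2 the level energies scale as Z², so the effective Rydberg energy is 13.6 × 4 = 54.40 eV.
ΔE = 54.40 × (1/4² − 1/8²) = 54.40 × 0.04688 = 2.550 eV.
λ = hc/ΔE = 1240 / 2.550 = 486.3 nm.

486.3 nm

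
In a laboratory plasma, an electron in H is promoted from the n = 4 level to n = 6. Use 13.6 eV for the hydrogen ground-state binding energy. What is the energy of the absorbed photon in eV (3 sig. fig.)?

0.472 eV

E_6 = −13.60/36 = −0.3778 eV and E_4 = −13.60/16 = −0.8500 eV.
The photon energy is |E_6 − E_4| = 0.472 eV.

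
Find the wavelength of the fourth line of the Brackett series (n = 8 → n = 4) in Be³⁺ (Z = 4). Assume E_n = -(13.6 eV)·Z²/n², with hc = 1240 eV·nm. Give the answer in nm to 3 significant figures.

122 nm

The Brackett series terminates on n_f = 4; the fourth line has n_i = 4+4 = 8.
ΔE = 217.6 × (1/4² − 1/8²) = 10.20 eV.
λ = 1240 / 10.20 = 122 nm.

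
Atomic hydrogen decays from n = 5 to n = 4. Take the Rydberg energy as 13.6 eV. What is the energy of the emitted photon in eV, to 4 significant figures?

0.3060 eV

E_5 = −13.60/25 = −0.5440 eV and E_4 = −13.60/16 = −0.8500 eV.
The photon energy is |E_5 − E_4| = 0.3060 eV.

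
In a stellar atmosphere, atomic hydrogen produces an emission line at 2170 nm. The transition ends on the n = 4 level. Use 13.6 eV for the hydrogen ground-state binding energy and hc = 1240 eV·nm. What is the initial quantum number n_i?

The photon energy is ΔE = hc/λ = 1240 / 2170 = 0.5714 eV.
With Z = 1, ΔE = 13.60 × (1/n_f² − 1/n_i²), so 1/n_f² − 1/n_i² = 0.04202.
With n_f = 4: 1/n_i² = 1/16 − 0.04202 = 0.02048, so n_i ≈ 6.99.

n_i = 7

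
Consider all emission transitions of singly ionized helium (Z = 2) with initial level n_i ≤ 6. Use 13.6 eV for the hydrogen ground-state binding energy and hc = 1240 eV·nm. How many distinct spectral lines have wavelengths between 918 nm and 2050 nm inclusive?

Enumerate all n_i → n_f pairs with 1 ≤ n_f < n_i ≤ 6 and compute λ = 1240 / [13.6·4·(1/n_f² − 1/n_i²)].
Lines falling in [918, 2050] nm: 5→4 (1013 nm), 6→5 (1865 nm).

2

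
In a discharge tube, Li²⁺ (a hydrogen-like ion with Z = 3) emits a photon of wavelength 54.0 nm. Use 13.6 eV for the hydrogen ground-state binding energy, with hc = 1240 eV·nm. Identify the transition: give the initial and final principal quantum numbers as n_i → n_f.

n_i = 4, n_f = 2

The photon energy is ΔE = hc/λ = 1240 / 54.0 = 22.96 eV.
With Z = 3, ΔE = 122.4 × (1/n_f² − 1/n_i²), so 1/n_f² − 1/n_i² = 0.1876.
Trying n_f = 2 gives 1/n_i² = 0.06239, i.e. n_i ≈ 4; this pair matches.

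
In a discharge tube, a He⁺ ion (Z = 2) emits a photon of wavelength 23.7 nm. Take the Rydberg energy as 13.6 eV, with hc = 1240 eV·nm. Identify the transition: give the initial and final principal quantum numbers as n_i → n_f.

n_i = 5, n_f = 1

The photon energy is ΔE = hc/λ = 1240 / 23.7 = 52.32 eV.
With Z = 2, ΔE = 54.40 × (1/n_f² − 1/n_i²), so 1/n_f² − 1/n_i² = 0.9618.
Trying n_f = 1 gives 1/n_i² = 0.03822, i.e. n_i ≈ 5; this pair matches.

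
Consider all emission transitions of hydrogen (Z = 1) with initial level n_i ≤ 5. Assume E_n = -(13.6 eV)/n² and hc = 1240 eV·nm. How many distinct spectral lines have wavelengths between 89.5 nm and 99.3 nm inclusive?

Enumerate all n_i → n_f pairs with 1 ≤ n_f < n_i ≤ 5 and compute λ = 1240 / [13.6·1·(1/n_f² − 1/n_i²)].
Lines falling in [89.5, 99.3] nm: 5→1 (94.98 nm), 4→1 (97.25 nm).

2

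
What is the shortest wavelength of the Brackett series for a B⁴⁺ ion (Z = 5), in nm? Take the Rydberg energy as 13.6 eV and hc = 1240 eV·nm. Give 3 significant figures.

The Brackett series has lower level n_f = 4; the series limit corresponds to n_i → ∞.
ΔE_max = 13.6 × 25 / 4² = 21.25 eV.
λ_min = 1240 / 21.25 = 58.4 nm.

58.4 nm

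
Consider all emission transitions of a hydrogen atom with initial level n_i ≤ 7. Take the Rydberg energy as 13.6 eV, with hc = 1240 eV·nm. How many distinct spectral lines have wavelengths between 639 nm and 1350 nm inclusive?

4

Enumerate all n_i → n_f pairs with 1 ≤ n_f < n_i ≤ 7 and compute λ = 1240 / [13.6·1·(1/n_f² − 1/n_i²)].
Lines falling in [639, 1350] nm: 3→2 (656.5 nm), 7→3 (1005 nm), 6→3 (1094 nm), 5→3 (1282 nm).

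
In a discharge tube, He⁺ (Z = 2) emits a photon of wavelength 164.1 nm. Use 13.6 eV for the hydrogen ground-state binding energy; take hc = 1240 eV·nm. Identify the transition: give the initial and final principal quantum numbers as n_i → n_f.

n_i = 3, n_f = 2

The photon energy is ΔE = hc/λ = 1240 / 164.1 = 7.556 eV.
With Z = 2, ΔE = 54.40 × (1/n_f² − 1/n_i²), so 1/n_f² − 1/n_i² = 0.1389.
Trying n_f = 2 gives 1/n_i² = 0.1111, i.e. n_i ≈ 3; this pair matches.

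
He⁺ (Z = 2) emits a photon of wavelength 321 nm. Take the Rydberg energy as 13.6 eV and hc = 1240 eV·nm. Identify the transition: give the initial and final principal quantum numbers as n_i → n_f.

n_i = 5, n_f = 3

The photon energy is ΔE = hc/λ = 1240 / 321 = 3.863 eV.
With Z = 2, ΔE = 54.40 × (1/n_f² − 1/n_i²), so 1/n_f² − 1/n_i² = 0.07101.
Trying n_f = 3 gives 1/n_i² = 0.04010, i.e. n_i ≈ 5; this pair matches.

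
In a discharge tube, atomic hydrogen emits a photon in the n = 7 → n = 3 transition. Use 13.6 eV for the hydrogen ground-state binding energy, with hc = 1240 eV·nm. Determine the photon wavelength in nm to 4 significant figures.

ΔE = 13.60 × (1/3² − 1/7²) = 13.60 × 0.09070 = 1.234 eV.
λ = hc/ΔE = 1240 / 1.234 = 1005 nm.
This line belongs to the Paschen series.

1005 nm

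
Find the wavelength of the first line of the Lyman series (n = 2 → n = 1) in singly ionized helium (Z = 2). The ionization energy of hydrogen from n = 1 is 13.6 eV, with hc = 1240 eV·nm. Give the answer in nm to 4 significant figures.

30.39 nm

The Lyman series terminates on n_f = 1; the first line has n_i = 1+1 = 2.
ΔE = 54.40 × (1/1² − 1/2²) = 40.80 eV.
λ = 1240 / 40.80 = 30.39 nm.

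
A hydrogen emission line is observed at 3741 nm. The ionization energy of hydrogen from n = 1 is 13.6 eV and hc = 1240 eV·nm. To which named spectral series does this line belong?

ΔE = 1240/3741 = 0.3315 eV.
This matches 13.6 × (1/5² − 1/8²), so n_f = 5: the Pfund series.

Pfund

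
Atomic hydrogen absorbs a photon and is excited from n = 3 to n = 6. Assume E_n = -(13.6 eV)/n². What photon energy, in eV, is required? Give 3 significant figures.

E_6 = −13.60/36 = −0.3778 eV and E_3 = −13.60/9 = −1.511 eV.
The photon energy is |E_6 − E_3| = 1.13 eV.

1.13 eV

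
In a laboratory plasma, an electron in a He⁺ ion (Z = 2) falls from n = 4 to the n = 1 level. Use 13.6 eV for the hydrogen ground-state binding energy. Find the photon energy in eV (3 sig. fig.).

The Bohr energies scale as Z², so for Z = 2: E_n = −54.40/n² eV.
E_4 = −54.40/16 = −3.400 eV and E_1 = −54.40/1 = −54.40 eV.
The photon energy is |E_4 − E_1| = 51.0 eV.

51.0 eV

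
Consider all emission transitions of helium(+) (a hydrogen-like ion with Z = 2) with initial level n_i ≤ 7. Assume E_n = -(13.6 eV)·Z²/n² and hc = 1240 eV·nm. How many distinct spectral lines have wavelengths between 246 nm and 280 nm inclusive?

2

Enumerate all n_i → n_f pairs with 1 ≤ n_f < n_i ≤ 7 and compute λ = 1240 / [13.6·4·(1/n_f² − 1/n_i²)].
Lines falling in [246, 280] nm: 7→3 (251.3 nm), 6→3 (273.5 nm).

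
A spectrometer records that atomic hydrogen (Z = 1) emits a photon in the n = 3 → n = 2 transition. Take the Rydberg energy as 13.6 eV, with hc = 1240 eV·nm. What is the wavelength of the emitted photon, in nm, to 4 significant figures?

656.5 nm

ΔE = 13.60 × (1/2² − 1/3²) = 13.60 × 0.1389 = 1.889 eV.
λ = hc/ΔE = 1240 / 1.889 = 656.5 nm.
This line belongs to the Balmer series.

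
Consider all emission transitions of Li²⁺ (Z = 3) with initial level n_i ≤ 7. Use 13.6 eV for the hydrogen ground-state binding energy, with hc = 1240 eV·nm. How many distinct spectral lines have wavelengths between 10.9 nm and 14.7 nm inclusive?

Enumerate all n_i → n_f pairs with 1 ≤ n_f < n_i ≤ 7 and compute λ = 1240 / [13.6·9·(1/n_f² − 1/n_i²)].
Lines falling in [10.9, 14.7] nm: 3→1 (11.40 nm), 2→1 (13.51 nm).

2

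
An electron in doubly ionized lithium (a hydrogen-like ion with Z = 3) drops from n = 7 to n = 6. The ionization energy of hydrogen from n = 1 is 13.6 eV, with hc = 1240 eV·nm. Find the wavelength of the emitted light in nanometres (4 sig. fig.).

1375 nm

For Z = 3 the level energies scale as Z², so the effective Rydberg energy is 13.6 × 9 = 122.4 eV.
ΔE = 122.4 × (1/6² − 1/7²) = 122.4 × 0.007370 = 0.9020 eV.
λ = hc/ΔE = 1240 / 0.9020 = 1375 nm.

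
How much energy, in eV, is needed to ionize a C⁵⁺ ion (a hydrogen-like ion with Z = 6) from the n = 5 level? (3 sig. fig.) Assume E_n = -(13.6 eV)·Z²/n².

E_n = −13.6 Z²/n² = −489.6/n² eV for Z = 6.
E_5 = −489.6/25 = −19.6 eV, so ionization (to E = 0) requires 19.6 eV.

19.6 eV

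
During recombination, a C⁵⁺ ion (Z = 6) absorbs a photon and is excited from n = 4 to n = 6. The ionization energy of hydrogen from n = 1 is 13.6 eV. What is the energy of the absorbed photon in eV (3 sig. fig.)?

The Bohr energies scale as Z², so for Z = 6: E_n = −489.6/n² eV.
E_6 = −489.6/36 = −13.60 eV and E_4 = −489.6/16 = −30.60 eV.
The photon energy is |E_6 − E_4| = 17.0 eV.

17.0 eV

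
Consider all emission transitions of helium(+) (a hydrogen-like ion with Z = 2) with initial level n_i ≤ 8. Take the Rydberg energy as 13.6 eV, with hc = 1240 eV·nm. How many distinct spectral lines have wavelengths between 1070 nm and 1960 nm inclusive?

3

Enumerate all n_i → n_f pairs with 1 ≤ n_f < n_i ≤ 8 and compute λ = 1240 / [13.6·4·(1/n_f² − 1/n_i²)].
Lines falling in [1070, 1960] nm: 7→5 (1163 nm), 6→5 (1865 nm), 8→6 (1876 nm).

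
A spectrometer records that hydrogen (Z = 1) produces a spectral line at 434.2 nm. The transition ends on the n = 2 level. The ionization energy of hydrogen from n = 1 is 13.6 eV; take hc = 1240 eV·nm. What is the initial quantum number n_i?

The photon energy is ΔE = hc/λ = 1240 / 434.2 = 2.856 eV.
With Z = 1, ΔE = 13.60 × (1/n_f² − 1/n_i²), so 1/n_f² − 1/n_i² = 0.2100.
With n_f = 2: 1/n_i² = 1/4 − 0.2100 = 0.04001, so n_i ≈ 5.00.

n_i = 5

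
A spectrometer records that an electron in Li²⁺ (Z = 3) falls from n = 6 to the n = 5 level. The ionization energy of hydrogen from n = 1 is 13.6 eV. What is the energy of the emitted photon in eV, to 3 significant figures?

The Bohr energies scale as Z², so for Z = 3: E_n = −122.4/n² eV.
E_6 = −122.4/36 = −3.400 eV and E_5 = −122.4/25 = −4.896 eV.
The photon energy is |E_6 − E_5| = 1.50 eV.

1.50 eV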